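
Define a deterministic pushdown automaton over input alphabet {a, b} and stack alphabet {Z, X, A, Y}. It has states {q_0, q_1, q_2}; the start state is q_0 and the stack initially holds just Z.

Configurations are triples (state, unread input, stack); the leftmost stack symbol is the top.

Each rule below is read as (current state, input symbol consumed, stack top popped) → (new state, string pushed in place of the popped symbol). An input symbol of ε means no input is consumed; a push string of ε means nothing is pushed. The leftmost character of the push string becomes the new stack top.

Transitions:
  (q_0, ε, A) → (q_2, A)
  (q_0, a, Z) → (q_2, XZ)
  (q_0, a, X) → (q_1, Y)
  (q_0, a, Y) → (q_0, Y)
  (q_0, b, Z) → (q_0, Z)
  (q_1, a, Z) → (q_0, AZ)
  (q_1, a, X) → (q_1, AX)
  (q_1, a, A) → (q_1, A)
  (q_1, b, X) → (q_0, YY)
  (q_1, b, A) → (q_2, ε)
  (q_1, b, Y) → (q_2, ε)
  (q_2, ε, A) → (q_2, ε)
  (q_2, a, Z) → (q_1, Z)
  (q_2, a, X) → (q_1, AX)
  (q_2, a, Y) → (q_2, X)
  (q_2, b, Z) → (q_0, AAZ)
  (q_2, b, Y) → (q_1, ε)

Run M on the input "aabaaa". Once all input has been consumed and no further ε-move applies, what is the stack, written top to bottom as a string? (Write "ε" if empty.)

AXZ

(q_0, aabaaa, Z)
  read a, top Z: go to q_2, push XZ → (q_2, abaaa, XZ)
  read a, top X: go to q_1, push AX → (q_1, baaa, AXZ)
  read b, top A: go to q_2, push ε → (q_2, aaa, XZ)
  read a, top X: go to q_1, push AX → (q_1, aa, AXZ)
  read a, top A: go to q_1, push A → (q_1, a, AXZ)
  read a, top A: go to q_1, push A → (q_1, ε, AXZ)
All input consumed in state q_1 with stack AXZ.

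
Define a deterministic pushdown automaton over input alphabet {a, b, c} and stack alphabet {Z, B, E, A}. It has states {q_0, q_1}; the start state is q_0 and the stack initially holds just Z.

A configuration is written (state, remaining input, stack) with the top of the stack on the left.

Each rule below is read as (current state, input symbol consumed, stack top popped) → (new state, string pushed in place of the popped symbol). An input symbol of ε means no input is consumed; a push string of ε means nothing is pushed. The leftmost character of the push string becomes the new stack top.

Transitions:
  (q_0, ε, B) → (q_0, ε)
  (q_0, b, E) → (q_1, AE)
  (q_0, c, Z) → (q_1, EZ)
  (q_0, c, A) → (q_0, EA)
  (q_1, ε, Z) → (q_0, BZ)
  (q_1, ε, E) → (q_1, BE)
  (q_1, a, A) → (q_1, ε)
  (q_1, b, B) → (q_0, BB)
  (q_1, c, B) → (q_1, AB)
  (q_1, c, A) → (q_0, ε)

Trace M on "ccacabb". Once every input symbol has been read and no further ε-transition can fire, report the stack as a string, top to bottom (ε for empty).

(q_0, ccacabb, Z)
  read c, top Z: go to q_1, push EZ → (q_1, cacabb, EZ)
  ε-move, top E: go to q_1, push BE → (q_1, cacabb, BEZ)
  read c, top B: go to q_1, push AB → (q_1, acabb, ABEZ)
  read a, top A: go to q_1, push ε → (q_1, cabb, BEZ)
  read c, top B: go to q_1, push AB → (q_1, abb, ABEZ)
  read a, top A: go to q_1, push ε → (q_1, bb, BEZ)
  read b, top B: go to q_0, push BB → (q_0, b, BBEZ)
  ε-move, top B: go to q_0, push ε → (q_0, b, BEZ)
  ε-move, top B: go to q_0, push ε → (q_0, b, EZ)
  read b, top E: go to q_1, push AE → (q_1, ε, AEZ)
All input consumed in state q_1 with stack AEZ.

AEZ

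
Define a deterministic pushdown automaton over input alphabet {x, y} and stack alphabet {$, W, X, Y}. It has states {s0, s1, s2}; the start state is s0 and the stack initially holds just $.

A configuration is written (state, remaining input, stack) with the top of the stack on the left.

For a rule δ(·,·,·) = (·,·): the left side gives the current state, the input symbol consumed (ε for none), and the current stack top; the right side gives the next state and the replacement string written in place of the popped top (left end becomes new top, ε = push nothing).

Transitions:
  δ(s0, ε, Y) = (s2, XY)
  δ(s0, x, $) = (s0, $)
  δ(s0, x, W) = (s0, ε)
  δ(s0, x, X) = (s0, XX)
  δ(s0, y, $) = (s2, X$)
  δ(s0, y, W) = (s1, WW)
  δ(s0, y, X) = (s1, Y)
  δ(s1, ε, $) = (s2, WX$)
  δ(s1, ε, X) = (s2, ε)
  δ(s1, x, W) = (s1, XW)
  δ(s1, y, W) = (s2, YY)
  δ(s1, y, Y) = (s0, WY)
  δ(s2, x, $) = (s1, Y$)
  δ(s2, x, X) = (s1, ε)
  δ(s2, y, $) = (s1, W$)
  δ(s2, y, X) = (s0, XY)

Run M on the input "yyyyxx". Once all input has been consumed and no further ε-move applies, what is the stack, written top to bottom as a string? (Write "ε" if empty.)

(s0, yyyyxx, $)
  read y, top $: go to s2, push X$ → (s2, yyyxx, X$)
  read y, top X: go to s0, push XY → (s0, yyxx, XY$)
  read y, top X: go to s1, push Y → (s1, yxx, YY$)
  read y, top Y: go to s0, push WY → (s0, xx, WYY$)
  read x, top W: go to s0, push ε → (s0, x, YY$)
  ε-move, top Y: go to s2, push XY → (s2, x, XYY$)
  read x, top X: go to s1, push ε → (s1, ε, YY$)
All input consumed in state s1 with stack YY$.

YY$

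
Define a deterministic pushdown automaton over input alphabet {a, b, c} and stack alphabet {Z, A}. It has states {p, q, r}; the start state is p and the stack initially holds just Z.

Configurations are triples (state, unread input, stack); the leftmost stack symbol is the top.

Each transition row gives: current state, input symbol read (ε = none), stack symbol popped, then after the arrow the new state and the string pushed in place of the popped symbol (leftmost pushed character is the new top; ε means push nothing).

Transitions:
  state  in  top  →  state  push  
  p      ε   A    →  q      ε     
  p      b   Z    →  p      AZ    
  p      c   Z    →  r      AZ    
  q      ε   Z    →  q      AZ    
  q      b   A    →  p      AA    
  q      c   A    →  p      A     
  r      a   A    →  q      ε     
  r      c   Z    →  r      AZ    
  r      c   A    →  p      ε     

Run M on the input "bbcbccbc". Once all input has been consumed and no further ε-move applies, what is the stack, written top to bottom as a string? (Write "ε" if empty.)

(p, bbcbccbc, Z)
  read b, top Z: go to p, push AZ → (p, bcbccbc, AZ)
  ε-move, top A: go to q, push ε → (q, bcbccbc, Z)
  ε-move, top Z: go to q, push AZ → (q, bcbccbc, AZ)
  read b, top A: go to p, push AA → (p, cbccbc, AAZ)
  ε-move, top A: go to q, push ε → (q, cbccbc, AZ)
  read c, top A: go to p, push A → (p, bccbc, AZ)
  ε-move, top A: go to q, push ε → (q, bccbc, Z)
  ε-move, top Z: go to q, push AZ → (q, bccbc, AZ)
  read b, top A: go to p, push AA → (p, ccbc, AAZ)
  ε-move, top A: go to q, push ε → (q, ccbc, AZ)
  read c, top A: go to p, push A → (p, cbc, AZ)
  ε-move, top A: go to q, push ε → (q, cbc, Z)
  ε-move, top Z: go to q, push AZ → (q, cbc, AZ)
  read c, top A: go to p, push A → (p, bc, AZ)
  ε-move, top A: go to q, push ε → (q, bc, Z)
  ε-move, top Z: go to q, push AZ → (q, bc, AZ)
  read b, top A: go to p, push AA → (p, c, AAZ)
  ε-move, top A: go to q, push ε → (q, c, AZ)
  read c, top A: go to p, push A → (p, ε, AZ)
  ε-move, top A: go to q, push ε → (q, ε, Z)
  ε-move, top Z: go to q, push AZ → (q, ε, AZ)
All input consumed in state q with stack AZ.

AZ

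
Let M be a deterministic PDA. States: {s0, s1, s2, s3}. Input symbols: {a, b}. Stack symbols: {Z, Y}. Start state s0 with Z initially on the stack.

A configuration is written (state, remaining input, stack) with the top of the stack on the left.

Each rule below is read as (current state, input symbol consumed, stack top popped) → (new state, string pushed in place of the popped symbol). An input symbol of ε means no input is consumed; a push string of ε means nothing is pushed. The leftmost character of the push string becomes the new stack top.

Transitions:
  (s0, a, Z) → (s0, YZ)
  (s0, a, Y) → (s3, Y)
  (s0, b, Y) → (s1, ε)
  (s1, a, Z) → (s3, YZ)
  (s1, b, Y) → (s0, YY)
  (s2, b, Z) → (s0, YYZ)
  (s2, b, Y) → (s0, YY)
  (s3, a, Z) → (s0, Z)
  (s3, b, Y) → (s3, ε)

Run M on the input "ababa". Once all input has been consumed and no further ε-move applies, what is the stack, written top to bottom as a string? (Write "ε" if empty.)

Z

(s0, ababa, Z) ⊢ (s0, baba, YZ) ⊢ (s1, aba, Z) ⊢ (s3, ba, YZ) ⊢ (s3, a, Z) ⊢ (s0, ε, Z)
All input consumed in state s0 with stack Z.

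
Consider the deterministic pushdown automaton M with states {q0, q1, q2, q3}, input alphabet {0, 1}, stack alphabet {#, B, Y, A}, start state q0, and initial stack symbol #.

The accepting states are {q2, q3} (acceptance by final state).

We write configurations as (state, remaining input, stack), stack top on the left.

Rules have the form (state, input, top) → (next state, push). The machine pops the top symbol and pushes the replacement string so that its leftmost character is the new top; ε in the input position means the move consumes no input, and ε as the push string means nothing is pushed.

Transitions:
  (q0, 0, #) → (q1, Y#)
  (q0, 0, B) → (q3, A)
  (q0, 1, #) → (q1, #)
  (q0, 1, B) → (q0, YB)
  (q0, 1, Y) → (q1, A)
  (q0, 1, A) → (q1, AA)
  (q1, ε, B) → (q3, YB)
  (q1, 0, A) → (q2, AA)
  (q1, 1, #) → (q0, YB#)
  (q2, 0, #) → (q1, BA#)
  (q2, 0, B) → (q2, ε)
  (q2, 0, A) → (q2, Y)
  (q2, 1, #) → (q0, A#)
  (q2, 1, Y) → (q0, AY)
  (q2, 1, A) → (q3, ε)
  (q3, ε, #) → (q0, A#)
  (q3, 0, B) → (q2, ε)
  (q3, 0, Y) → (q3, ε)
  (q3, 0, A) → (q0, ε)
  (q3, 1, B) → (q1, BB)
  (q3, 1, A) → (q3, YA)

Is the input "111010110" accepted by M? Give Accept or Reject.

(q0, 111010110, #)
  read 1, top #: go to q1, push # → (q1, 11010110, #)
  read 1, top #: go to q0, push YB# → (q0, 1010110, YB#)
  read 1, top Y: go to q1, push A → (q1, 010110, AB#)
  read 0, top A: go to q2, push AA → (q2, 10110, AAB#)
  read 1, top A: go to q3, push ε → (q3, 0110, AB#)
  read 0, top A: go to q0, push ε → (q0, 110, B#)
  read 1, top B: go to q0, push YB → (q0, 10, YB#)
  read 1, top Y: go to q1, push A → (q1, 0, AB#)
  read 0, top A: go to q2, push AA → (q2, ε, AAB#)
All input consumed; state q2 ∈ F.

Accept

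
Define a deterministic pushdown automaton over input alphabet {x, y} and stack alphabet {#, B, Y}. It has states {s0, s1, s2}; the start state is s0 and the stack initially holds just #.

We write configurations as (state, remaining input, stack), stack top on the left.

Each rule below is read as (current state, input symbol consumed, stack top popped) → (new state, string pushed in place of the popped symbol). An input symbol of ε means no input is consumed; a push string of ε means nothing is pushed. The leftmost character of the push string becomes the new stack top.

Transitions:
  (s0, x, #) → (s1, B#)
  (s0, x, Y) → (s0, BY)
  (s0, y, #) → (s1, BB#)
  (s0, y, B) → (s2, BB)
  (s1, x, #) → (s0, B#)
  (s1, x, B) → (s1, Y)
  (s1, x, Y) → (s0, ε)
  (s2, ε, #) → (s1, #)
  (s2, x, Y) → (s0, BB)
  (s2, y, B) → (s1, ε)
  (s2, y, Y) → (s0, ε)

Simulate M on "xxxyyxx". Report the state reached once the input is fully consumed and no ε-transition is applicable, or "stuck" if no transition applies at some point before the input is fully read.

stuck

(s0, xxxyyxx, #)
  read x, top #: go to s1, push B# → (s1, xxyyxx, B#)
  read x, top B: go to s1, push Y → (s1, xyyxx, Y#)
  read x, top Y: go to s0, push ε → (s0, yyxx, #)
  read y, top #: go to s1, push BB# → (s1, yxx, BB#)
No transition for (s1, y, top B); M blocks with input yxx remaining.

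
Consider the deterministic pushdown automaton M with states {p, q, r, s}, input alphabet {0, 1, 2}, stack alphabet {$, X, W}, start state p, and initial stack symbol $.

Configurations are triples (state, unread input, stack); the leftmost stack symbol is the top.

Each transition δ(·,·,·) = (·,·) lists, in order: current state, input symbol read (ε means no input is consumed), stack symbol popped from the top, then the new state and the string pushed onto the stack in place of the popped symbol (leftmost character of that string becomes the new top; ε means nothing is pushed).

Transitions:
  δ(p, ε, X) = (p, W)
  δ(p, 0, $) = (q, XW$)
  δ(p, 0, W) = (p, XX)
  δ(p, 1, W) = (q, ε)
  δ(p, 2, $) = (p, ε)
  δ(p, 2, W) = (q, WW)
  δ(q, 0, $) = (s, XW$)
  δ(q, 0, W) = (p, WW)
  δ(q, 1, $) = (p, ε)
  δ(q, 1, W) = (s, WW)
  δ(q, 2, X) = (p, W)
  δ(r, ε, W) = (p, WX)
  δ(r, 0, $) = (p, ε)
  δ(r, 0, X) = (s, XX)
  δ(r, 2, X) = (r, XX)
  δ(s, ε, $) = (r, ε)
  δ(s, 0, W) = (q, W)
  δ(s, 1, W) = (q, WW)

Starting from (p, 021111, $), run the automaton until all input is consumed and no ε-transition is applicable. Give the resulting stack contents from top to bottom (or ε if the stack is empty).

WWWW$

(p, 021111, $)
  read 0, top $: go to q, push XW$ → (q, 21111, XW$)
  read 2, top X: go to p, push W → (p, 1111, WW$)
  read 1, top W: go to q, push ε → (q, 111, W$)
  read 1, top W: go to s, push WW → (s, 11, WW$)
  read 1, top W: go to q, push WW → (q, 1, WWW$)
  read 1, top W: go to s, push WW → (s, ε, WWWW$)
All input consumed in state s with stack WWWW$.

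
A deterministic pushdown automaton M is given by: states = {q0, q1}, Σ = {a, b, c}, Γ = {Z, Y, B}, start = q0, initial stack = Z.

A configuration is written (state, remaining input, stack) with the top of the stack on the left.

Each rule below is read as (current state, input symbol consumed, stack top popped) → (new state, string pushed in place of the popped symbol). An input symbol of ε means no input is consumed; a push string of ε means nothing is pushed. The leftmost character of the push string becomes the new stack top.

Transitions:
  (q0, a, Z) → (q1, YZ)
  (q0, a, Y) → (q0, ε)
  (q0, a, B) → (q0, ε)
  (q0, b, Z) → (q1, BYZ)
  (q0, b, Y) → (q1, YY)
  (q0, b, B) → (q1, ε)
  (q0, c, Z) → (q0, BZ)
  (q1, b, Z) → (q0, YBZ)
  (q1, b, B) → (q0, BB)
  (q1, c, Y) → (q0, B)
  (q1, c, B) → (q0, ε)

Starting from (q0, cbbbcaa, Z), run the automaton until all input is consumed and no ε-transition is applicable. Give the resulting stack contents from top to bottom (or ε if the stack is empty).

BZ

(q0, cbbbcaa, Z) ⊢ (q0, bbbcaa, BZ) ⊢ (q1, bbcaa, Z) ⊢ (q0, bcaa, YBZ) ⊢ (q1, caa, YYBZ) ⊢ (q0, aa, BYBZ) ⊢ (q0, a, YBZ) ⊢ (q0, ε, BZ)
All input consumed in state q0 with stack BZ.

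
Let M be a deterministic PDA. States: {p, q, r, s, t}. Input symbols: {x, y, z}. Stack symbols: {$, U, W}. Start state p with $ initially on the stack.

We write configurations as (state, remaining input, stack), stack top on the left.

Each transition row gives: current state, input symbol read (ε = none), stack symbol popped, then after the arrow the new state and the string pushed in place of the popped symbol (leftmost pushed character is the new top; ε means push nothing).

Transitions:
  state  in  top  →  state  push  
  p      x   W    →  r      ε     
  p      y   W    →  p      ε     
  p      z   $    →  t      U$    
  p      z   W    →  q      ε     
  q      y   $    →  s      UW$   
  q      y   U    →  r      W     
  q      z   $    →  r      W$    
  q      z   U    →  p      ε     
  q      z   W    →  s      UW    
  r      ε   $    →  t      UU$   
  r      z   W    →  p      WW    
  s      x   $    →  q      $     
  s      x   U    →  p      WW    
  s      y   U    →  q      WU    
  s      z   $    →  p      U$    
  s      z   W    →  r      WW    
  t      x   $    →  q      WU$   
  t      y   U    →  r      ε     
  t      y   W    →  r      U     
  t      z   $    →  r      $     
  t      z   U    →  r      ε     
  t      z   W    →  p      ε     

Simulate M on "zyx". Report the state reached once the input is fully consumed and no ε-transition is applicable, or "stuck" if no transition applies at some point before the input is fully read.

(p, zyx, $)
  read z, top $: go to t, push U$ → (t, yx, U$)
  read y, top U: go to r, push ε → (r, x, $)
  ε-move, top $: go to t, push UU$ → (t, x, UU$)
No transition for (t, x, top U); M blocks with input x remaining.

stuck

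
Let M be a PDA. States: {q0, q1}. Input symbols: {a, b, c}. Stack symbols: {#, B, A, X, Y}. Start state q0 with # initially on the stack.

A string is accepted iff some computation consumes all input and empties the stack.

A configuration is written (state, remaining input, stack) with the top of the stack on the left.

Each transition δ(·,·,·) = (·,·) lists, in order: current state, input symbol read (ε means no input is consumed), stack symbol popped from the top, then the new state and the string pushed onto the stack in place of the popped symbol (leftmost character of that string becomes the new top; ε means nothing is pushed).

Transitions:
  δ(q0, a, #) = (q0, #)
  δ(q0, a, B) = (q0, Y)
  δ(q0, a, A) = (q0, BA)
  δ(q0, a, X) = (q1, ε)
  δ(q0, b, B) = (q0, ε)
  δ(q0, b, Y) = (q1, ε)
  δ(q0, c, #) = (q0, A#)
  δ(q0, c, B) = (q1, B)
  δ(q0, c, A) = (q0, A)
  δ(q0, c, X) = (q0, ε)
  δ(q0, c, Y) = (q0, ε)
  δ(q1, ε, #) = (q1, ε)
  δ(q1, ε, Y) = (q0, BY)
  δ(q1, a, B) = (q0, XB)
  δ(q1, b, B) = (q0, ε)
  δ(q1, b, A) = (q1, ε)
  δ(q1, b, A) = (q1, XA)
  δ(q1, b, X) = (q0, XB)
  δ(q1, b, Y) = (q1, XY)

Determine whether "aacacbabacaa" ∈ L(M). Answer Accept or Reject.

Reject

No computation consumes all input and empties the stack.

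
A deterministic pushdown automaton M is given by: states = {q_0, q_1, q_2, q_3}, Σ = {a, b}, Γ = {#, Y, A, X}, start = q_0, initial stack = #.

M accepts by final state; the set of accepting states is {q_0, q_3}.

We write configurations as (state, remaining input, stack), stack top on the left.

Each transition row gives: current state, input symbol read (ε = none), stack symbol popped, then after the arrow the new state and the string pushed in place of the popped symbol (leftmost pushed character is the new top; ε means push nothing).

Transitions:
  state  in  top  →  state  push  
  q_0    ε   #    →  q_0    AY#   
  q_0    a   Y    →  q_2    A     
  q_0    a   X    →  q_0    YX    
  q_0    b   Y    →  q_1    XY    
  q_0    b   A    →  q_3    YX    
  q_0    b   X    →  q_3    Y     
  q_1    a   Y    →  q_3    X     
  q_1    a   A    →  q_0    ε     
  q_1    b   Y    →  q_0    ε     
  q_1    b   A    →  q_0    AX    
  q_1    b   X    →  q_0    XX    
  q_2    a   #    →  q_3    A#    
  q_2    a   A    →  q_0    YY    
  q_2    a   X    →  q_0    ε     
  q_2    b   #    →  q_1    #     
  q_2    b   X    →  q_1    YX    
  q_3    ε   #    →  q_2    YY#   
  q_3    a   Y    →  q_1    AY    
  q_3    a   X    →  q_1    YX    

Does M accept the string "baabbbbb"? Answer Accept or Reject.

(q_0, baabbbbb, #)
  ε-move, top #: go to q_0, push AY# → (q_0, baabbbbb, AY#)
  read b, top A: go to q_3, push YX → (q_3, aabbbbb, YXY#)
  read a, top Y: go to q_1, push AY → (q_1, abbbbb, AYXY#)
  read a, top A: go to q_0, push ε → (q_0, bbbbb, YXY#)
  read b, top Y: go to q_1, push XY → (q_1, bbbb, XYXY#)
  read b, top X: go to q_0, push XX → (q_0, bbb, XXYXY#)
  read b, top X: go to q_3, push Y → (q_3, bb, YXYXY#)
No transition applies at (q_3, bb, YXYXY#); input not fully consumed.

Reject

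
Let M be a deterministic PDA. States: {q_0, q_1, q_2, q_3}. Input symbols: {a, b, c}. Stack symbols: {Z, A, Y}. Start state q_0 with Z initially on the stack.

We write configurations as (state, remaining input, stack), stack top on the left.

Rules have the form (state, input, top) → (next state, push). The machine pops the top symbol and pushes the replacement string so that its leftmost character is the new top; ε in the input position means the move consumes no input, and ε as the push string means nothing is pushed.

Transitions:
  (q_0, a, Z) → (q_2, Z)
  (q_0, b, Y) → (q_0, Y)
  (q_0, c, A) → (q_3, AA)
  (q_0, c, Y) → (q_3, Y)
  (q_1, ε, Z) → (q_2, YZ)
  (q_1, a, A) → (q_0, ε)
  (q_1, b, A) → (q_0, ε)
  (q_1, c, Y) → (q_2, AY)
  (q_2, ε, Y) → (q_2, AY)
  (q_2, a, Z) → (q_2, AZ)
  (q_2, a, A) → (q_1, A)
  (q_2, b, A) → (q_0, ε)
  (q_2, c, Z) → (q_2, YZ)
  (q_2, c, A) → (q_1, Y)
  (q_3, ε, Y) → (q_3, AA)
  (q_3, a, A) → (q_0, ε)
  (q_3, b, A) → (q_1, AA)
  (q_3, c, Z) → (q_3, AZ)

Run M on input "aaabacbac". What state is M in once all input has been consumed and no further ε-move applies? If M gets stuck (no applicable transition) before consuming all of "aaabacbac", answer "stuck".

stuck

(q_0, aaabacbac, Z)
  read a, top Z: go to q_2, push Z → (q_2, aabacbac, Z)
  read a, top Z: go to q_2, push AZ → (q_2, abacbac, AZ)
  read a, top A: go to q_1, push A → (q_1, bacbac, AZ)
  read b, top A: go to q_0, push ε → (q_0, acbac, Z)
  read a, top Z: go to q_2, push Z → (q_2, cbac, Z)
  read c, top Z: go to q_2, push YZ → (q_2, bac, YZ)
  ε-move, top Y: go to q_2, push AY → (q_2, bac, AYZ)
  read b, top A: go to q_0, push ε → (q_0, ac, YZ)
No transition for (q_0, a, top Y); M blocks with input ac remaining.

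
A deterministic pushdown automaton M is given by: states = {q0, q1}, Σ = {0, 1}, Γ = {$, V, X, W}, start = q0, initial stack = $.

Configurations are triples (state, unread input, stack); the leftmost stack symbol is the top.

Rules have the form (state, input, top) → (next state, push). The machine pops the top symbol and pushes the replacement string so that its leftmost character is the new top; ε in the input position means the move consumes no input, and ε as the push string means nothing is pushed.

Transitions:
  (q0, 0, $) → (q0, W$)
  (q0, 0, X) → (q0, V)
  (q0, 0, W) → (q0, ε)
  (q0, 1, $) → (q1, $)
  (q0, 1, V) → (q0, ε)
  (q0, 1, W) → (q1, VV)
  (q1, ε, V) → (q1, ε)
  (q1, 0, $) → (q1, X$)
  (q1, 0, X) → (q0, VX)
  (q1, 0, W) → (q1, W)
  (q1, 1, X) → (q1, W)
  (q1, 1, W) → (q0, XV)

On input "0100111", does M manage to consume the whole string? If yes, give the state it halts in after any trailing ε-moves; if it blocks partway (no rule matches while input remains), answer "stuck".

(q0, 0100111, $)
  read 0, top $: go to q0, push W$ → (q0, 100111, W$)
  read 1, top W: go to q1, push VV → (q1, 00111, VV$)
  ε-move, top V: go to q1, push ε → (q1, 00111, V$)
  ε-move, top V: go to q1, push ε → (q1, 00111, $)
  read 0, top $: go to q1, push X$ → (q1, 0111, X$)
  read 0, top X: go to q0, push VX → (q0, 111, VX$)
  read 1, top V: go to q0, push ε → (q0, 11, X$)
No transition for (q0, 1, top X); M blocks with input 11 remaining.

stuck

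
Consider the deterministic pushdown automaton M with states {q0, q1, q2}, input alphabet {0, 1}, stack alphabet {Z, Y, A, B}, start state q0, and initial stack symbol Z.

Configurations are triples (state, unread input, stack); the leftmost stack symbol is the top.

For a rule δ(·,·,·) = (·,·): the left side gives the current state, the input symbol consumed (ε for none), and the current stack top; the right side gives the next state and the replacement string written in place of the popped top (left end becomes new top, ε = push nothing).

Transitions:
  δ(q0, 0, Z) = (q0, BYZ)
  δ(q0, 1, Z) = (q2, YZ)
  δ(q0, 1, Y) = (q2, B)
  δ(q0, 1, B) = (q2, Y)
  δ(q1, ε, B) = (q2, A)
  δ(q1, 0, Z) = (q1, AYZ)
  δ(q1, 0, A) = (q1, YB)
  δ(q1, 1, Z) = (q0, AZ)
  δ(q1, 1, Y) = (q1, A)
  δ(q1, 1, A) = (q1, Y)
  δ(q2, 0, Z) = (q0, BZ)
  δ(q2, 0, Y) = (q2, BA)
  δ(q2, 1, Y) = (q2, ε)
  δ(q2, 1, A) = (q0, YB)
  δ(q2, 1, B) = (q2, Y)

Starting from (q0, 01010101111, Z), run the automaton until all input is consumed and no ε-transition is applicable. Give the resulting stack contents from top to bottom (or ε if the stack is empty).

BBAAYZ

(q0, 01010101111, Z)
  read 0, top Z: go to q0, push BYZ → (q0, 1010101111, BYZ)
  read 1, top B: go to q2, push Y → (q2, 010101111, YYZ)
  read 0, top Y: go to q2, push BA → (q2, 10101111, BAYZ)
  read 1, top B: go to q2, push Y → (q2, 0101111, YAYZ)
  read 0, top Y: go to q2, push BA → (q2, 101111, BAAYZ)
  read 1, top B: go to q2, push Y → (q2, 01111, YAAYZ)
  read 0, top Y: go to q2, push BA → (q2, 1111, BAAAYZ)
  read 1, top B: go to q2, push Y → (q2, 111, YAAAYZ)
  read 1, top Y: go to q2, push ε → (q2, 11, AAAYZ)
  read 1, top A: go to q0, push YB → (q0, 1, YBAAYZ)
  read 1, top Y: go to q2, push B → (q2, ε, BBAAYZ)
All input consumed in state q2 with stack BBAAYZ.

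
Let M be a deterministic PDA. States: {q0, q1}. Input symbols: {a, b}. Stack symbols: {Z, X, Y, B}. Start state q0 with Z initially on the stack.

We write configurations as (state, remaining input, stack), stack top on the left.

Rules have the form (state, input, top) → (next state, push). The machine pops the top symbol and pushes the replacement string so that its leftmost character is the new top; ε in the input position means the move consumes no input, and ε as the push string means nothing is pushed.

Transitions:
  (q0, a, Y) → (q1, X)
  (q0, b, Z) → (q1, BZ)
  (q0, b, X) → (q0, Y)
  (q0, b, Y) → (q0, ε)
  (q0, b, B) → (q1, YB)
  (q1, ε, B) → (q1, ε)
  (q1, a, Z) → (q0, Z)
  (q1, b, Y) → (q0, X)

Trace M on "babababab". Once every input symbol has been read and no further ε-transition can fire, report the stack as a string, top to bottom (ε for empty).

Z

(q0, babababab, Z) ⊢ (q1, abababab, BZ) ⊢ (q1, abababab, Z) ⊢ (q0, bababab, Z) ⊢ (q1, ababab, BZ) ⊢ (q1, ababab, Z) ⊢ (q0, babab, Z) ⊢ (q1, abab, BZ) ⊢ (q1, abab, Z) ⊢ (q0, bab, Z) ⊢ (q1, ab, BZ) ⊢ (q1, ab, Z) ⊢ (q0, b, Z) ⊢ (q1, ε, BZ) ⊢ (q1, ε, Z)
All input consumed in state q1 with stack Z.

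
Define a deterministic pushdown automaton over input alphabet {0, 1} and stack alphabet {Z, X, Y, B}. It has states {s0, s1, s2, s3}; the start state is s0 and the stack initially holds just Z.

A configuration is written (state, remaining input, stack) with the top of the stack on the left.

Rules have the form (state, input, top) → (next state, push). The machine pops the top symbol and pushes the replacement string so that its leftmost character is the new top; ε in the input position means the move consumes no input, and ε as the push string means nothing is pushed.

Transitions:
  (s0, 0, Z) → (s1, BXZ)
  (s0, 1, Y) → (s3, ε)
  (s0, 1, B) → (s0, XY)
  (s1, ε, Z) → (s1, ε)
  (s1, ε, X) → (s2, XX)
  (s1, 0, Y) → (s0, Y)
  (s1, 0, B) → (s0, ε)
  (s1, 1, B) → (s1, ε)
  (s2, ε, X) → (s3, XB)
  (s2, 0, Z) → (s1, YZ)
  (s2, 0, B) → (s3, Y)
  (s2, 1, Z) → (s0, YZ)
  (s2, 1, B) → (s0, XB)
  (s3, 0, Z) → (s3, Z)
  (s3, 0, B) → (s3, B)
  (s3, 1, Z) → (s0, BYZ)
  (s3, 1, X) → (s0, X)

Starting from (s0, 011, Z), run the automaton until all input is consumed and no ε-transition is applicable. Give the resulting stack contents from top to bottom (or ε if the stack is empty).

(s0, 011, Z)
  read 0, top Z: go to s1, push BXZ → (s1, 11, BXZ)
  read 1, top B: go to s1, push ε → (s1, 1, XZ)
  ε-move, top X: go to s2, push XX → (s2, 1, XXZ)
  ε-move, top X: go to s3, push XB → (s3, 1, XBXZ)
  read 1, top X: go to s0, push X → (s0, ε, XBXZ)
All input consumed in state s0 with stack XBXZ.

XBXZ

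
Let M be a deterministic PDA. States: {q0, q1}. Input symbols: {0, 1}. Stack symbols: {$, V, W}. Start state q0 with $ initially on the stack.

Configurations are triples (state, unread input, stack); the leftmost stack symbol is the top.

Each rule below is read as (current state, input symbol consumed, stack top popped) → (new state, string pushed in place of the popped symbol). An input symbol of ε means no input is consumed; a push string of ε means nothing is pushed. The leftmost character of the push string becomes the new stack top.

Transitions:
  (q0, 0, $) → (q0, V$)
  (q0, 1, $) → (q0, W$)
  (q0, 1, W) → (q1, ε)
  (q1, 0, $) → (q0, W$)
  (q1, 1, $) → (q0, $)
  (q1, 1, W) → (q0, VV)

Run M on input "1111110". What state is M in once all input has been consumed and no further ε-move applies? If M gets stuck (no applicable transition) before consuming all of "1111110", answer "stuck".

(q0, 1111110, $)
  read 1, top $: go to q0, push W$ → (q0, 111110, W$)
  read 1, top W: go to q1, push ε → (q1, 11110, $)
  read 1, top $: go to q0, push $ → (q0, 1110, $)
  read 1, top $: go to q0, push W$ → (q0, 110, W$)
  read 1, top W: go to q1, push ε → (q1, 10, $)
  read 1, top $: go to q0, push $ → (q0, 0, $)
  read 0, top $: go to q0, push V$ → (q0, ε, V$)
All input consumed; M is in state q0.

q0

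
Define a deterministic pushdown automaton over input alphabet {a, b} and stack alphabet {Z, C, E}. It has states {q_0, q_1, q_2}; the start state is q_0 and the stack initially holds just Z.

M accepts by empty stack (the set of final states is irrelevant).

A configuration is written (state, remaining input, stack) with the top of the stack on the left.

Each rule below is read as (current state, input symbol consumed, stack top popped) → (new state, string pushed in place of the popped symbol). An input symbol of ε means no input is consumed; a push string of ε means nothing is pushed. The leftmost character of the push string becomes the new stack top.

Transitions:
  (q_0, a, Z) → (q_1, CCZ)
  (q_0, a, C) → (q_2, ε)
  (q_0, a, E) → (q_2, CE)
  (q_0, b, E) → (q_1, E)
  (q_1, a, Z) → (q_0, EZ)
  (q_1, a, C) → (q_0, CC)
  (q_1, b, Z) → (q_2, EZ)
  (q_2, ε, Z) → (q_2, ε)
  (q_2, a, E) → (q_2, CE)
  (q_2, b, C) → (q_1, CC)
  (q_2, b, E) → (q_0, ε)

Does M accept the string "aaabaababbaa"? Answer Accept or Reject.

(q_0, aaabaababbaa, Z)
  read a, top Z: go to q_1, push CCZ → (q_1, aabaababbaa, CCZ)
  read a, top C: go to q_0, push CC → (q_0, abaababbaa, CCCZ)
  read a, top C: go to q_2, push ε → (q_2, baababbaa, CCZ)
  read b, top C: go to q_1, push CC → (q_1, aababbaa, CCCZ)
  read a, top C: go to q_0, push CC → (q_0, ababbaa, CCCCZ)
  read a, top C: go to q_2, push ε → (q_2, babbaa, CCCZ)
  read b, top C: go to q_1, push CC → (q_1, abbaa, CCCCZ)
  read a, top C: go to q_0, push CC → (q_0, bbaa, CCCCCZ)
No transition applies at (q_0, bbaa, CCCCCZ); input not fully consumed.

Reject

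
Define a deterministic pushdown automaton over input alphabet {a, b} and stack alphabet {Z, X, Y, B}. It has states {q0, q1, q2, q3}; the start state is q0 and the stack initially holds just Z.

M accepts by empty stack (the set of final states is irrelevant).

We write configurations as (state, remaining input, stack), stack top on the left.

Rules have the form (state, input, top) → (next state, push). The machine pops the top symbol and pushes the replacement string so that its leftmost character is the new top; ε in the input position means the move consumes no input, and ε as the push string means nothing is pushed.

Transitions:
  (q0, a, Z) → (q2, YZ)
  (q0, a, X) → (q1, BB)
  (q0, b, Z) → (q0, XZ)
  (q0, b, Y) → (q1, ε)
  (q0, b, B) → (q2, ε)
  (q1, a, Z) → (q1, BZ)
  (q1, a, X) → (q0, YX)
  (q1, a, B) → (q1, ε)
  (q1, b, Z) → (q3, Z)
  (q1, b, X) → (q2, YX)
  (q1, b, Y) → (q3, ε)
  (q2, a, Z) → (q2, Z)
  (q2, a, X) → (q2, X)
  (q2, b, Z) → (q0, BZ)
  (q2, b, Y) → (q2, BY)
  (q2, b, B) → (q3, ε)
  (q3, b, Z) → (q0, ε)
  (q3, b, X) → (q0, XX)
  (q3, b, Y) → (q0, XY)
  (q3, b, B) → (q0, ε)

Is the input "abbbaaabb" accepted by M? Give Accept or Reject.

Accept

(q0, abbbaaabb, Z)
  read a, top Z: go to q2, push YZ → (q2, bbbaaabb, YZ)
  read b, top Y: go to q2, push BY → (q2, bbaaabb, BYZ)
  read b, top B: go to q3, push ε → (q3, baaabb, YZ)
  read b, top Y: go to q0, push XY → (q0, aaabb, XYZ)
  read a, top X: go to q1, push BB → (q1, aabb, BBYZ)
  read a, top B: go to q1, push ε → (q1, abb, BYZ)
  read a, top B: go to q1, push ε → (q1, bb, YZ)
  read b, top Y: go to q3, push ε → (q3, b, Z)
  read b, top Z: go to q0, push ε → (q0, ε, ε)
All input consumed and the stack is empty.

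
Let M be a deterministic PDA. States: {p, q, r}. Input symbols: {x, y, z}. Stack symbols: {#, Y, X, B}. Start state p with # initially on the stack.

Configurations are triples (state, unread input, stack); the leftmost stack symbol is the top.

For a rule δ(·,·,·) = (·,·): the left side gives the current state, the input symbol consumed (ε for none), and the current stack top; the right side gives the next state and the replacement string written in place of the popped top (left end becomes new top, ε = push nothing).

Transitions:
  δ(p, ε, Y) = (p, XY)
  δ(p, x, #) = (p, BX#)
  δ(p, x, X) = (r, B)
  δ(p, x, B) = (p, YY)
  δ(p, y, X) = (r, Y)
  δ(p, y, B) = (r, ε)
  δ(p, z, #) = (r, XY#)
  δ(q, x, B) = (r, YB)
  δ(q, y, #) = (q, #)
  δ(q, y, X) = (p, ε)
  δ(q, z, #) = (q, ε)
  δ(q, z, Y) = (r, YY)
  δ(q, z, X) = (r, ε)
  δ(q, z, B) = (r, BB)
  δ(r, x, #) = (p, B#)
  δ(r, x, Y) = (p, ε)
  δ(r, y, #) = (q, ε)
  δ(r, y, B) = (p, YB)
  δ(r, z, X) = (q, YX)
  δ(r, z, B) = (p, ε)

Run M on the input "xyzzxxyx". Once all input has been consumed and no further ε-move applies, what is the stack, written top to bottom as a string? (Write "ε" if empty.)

BYBYX#

(p, xyzzxxyx, #) ⊢ (p, yzzxxyx, BX#) ⊢ (r, zzxxyx, X#) ⊢ (q, zxxyx, YX#) ⊢ (r, xxyx, YYX#) ⊢ (p, xyx, YX#) ⊢ (p, xyx, XYX#) ⊢ (r, yx, BYX#) ⊢ (p, x, YBYX#) ⊢ (p, x, XYBYX#) ⊢ (r, ε, BYBYX#)
All input consumed in state r with stack BYBYX#.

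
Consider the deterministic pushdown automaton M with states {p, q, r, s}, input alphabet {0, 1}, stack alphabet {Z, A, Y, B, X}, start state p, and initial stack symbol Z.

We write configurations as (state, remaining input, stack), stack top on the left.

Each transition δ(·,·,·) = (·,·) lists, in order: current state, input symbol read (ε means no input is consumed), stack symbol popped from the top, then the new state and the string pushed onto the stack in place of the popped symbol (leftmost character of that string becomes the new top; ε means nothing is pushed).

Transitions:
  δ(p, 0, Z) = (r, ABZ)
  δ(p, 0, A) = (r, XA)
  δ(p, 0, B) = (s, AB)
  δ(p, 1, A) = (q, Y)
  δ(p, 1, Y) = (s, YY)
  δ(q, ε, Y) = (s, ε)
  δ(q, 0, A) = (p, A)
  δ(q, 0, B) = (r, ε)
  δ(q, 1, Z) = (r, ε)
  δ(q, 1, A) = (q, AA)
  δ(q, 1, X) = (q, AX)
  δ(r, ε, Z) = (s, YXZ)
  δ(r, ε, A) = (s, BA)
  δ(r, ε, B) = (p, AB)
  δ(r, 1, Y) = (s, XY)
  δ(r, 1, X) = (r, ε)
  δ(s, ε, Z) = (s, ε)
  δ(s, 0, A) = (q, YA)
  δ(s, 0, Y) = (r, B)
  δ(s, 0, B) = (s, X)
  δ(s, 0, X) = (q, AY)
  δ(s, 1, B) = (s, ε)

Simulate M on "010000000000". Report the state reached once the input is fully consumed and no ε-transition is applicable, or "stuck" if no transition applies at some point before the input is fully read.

s

(p, 010000000000, Z)
  read 0, top Z: go to r, push ABZ → (r, 10000000000, ABZ)
  ε-move, top A: go to s, push BA → (s, 10000000000, BABZ)
  read 1, top B: go to s, push ε → (s, 0000000000, ABZ)
  read 0, top A: go to q, push YA → (q, 000000000, YABZ)
  ε-move, top Y: go to s, push ε → (s, 000000000, ABZ)
  read 0, top A: go to q, push YA → (q, 00000000, YABZ)
  ε-move, top Y: go to s, push ε → (s, 00000000, ABZ)
  read 0, top A: go to q, push YA → (q, 0000000, YABZ)
  ε-move, top Y: go to s, push ε → (s, 0000000, ABZ)
  read 0, top A: go to q, push YA → (q, 000000, YABZ)
  ε-move, top Y: go to s, push ε → (s, 000000, ABZ)
  read 0, top A: go to q, push YA → (q, 00000, YABZ)
  ε-move, top Y: go to s, push ε → (s, 00000, ABZ)
  read 0, top A: go to q, push YA → (q, 0000, YABZ)
  ε-move, top Y: go to s, push ε → (s, 0000, ABZ)
  read 0, top A: go to q, push YA → (q, 000, YABZ)
  ε-move, top Y: go to s, push ε → (s, 000, ABZ)
  read 0, top A: go to q, push YA → (q, 00, YABZ)
  ε-move, top Y: go to s, push ε → (s, 00, ABZ)
  read 0, top A: go to q, push YA → (q, 0, YABZ)
  ε-move, top Y: go to s, push ε → (s, 0, ABZ)
  read 0, top A: go to q, push YA → (q, ε, YABZ)
  ε-move, top Y: go to s, push ε → (s, ε, ABZ)
All input consumed; M is in state s.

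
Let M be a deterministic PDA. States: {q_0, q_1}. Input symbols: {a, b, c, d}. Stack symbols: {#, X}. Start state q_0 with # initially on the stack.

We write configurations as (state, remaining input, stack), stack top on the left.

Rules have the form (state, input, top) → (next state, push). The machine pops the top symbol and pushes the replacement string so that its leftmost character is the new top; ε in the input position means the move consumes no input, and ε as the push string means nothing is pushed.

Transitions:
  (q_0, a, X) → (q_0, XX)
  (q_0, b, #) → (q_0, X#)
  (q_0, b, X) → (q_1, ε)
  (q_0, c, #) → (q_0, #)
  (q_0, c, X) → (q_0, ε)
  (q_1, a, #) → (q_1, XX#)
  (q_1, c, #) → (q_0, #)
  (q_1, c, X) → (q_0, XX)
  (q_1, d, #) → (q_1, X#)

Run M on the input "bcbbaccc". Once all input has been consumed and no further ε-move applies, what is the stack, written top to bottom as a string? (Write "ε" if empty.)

X#

(q_0, bcbbaccc, #)
  read b, top #: go to q_0, push X# → (q_0, cbbaccc, X#)
  read c, top X: go to q_0, push ε → (q_0, bbaccc, #)
  read b, top #: go to q_0, push X# → (q_0, baccc, X#)
  read b, top X: go to q_1, push ε → (q_1, accc, #)
  read a, top #: go to q_1, push XX# → (q_1, ccc, XX#)
  read c, top X: go to q_0, push XX → (q_0, cc, XXX#)
  read c, top X: go to q_0, push ε → (q_0, c, XX#)
  read c, top X: go to q_0, push ε → (q_0, ε, X#)
All input consumed in state q_0 with stack X#.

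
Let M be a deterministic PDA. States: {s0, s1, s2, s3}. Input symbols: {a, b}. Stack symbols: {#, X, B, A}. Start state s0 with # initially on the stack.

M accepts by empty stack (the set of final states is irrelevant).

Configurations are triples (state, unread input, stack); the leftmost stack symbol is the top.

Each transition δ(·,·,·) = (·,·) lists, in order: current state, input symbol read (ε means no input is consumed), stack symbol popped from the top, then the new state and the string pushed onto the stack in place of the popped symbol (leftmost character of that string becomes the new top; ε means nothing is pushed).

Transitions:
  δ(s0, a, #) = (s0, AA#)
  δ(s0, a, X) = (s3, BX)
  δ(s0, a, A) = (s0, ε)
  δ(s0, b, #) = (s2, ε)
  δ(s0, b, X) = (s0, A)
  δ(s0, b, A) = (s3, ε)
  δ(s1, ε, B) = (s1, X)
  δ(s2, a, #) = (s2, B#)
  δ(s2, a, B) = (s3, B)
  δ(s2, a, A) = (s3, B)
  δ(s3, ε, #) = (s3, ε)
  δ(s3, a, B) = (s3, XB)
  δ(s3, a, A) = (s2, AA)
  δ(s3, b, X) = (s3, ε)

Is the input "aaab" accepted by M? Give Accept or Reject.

(s0, aaab, #)
  read a, top #: go to s0, push AA# → (s0, aab, AA#)
  read a, top A: go to s0, push ε → (s0, ab, A#)
  read a, top A: go to s0, push ε → (s0, b, #)
  read b, top #: go to s2, push ε → (s2, ε, ε)
All input consumed and the stack is empty.

Accept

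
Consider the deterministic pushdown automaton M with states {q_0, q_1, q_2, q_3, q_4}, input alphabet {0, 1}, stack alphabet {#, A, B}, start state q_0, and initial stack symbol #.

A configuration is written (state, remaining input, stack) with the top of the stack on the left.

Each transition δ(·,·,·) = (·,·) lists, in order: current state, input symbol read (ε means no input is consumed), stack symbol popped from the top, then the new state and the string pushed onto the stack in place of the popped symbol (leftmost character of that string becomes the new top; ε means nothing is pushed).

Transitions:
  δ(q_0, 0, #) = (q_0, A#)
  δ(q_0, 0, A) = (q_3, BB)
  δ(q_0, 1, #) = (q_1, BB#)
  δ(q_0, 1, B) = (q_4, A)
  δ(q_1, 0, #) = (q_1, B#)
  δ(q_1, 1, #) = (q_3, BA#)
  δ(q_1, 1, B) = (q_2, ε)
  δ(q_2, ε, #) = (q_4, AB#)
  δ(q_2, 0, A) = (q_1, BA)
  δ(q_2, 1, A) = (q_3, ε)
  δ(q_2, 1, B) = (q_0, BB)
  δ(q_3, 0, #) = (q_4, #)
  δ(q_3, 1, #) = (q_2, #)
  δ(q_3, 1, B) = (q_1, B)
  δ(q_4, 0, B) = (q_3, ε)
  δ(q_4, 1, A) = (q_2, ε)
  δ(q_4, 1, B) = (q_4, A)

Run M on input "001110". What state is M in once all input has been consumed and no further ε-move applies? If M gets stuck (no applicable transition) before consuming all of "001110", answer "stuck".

stuck

(q_0, 001110, #)
  read 0, top #: go to q_0, push A# → (q_0, 01110, A#)
  read 0, top A: go to q_3, push BB → (q_3, 1110, BB#)
  read 1, top B: go to q_1, push B → (q_1, 110, BB#)
  read 1, top B: go to q_2, push ε → (q_2, 10, B#)
  read 1, top B: go to q_0, push BB → (q_0, 0, BB#)
No transition for (q_0, 0, top B); M blocks with input 0 remaining.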